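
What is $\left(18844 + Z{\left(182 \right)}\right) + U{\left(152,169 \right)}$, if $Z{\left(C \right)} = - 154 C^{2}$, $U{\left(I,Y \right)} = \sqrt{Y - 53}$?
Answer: $-5082252 + 2 \sqrt{29} \approx -5.0822 \cdot 10^{6}$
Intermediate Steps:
$U{\left(I,Y \right)} = \sqrt{-53 + Y}$
$\left(18844 + Z{\left(182 \right)}\right) + U{\left(152,169 \right)} = \left(18844 - 154 \cdot 182^{2}\right) + \sqrt{-53 + 169} = \left(18844 - 5101096\right) + \sqrt{116} = \left(18844 - 5101096\right) + 2 \sqrt{29} = -5082252 + 2 \sqrt{29}$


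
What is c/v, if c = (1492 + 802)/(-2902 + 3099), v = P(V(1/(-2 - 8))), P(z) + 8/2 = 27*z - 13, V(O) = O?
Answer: -22940/38809 ≈ -0.59110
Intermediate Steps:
P(z) = -17 + 27*z (P(z) = -4 + (27*z - 13) = -4 + (-13 + 27*z) = -17 + 27*z)
v = -197/10 (v = -17 + 27/(-2 - 8) = -17 + 27/(-10) = -17 + 27*(-⅒) = -17 - 27/10 = -197/10 ≈ -19.700)
c = 2294/197 ≈ 11.645
c/v = 2294/(197*(-197/10)) = (2294/197)*(-10/197) = -22940/38809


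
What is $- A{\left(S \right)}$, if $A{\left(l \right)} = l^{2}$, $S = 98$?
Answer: $-9604$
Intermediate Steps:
$- A{\left(S \right)} = - 98^{2} = \left(-1\right) 9604 = -9604$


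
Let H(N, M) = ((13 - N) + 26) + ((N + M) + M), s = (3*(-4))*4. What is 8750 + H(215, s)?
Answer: 8693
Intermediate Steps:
s = -48 (s = -12*4 = -48)
H(N, M) = 39 + 2*M (H(N, M) = (39 - N) + ((M + N) + M) = (39 - N) + (N + 2*M) = 39 + 2*M)
8750 + H(215, s) = 8750 + (39 + 2*(-48)) = 8750 + (39 - 96) = 8750 - 57 = 8693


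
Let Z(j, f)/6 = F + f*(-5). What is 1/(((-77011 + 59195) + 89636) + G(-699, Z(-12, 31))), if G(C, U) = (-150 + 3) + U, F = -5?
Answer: 1/70713 ≈ 1.4142e-5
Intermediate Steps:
Z(j, f) = -30 - 30*f (Z(j, f) = 6*(-5 + f*(-5)) = 6*(-5 - 5*f) = -30 - 30*f)
G(C, U) = -147 + U
1/(((-77011 + 59195) + 89636) + G(-699, Z(-12, 31))) = 1/(((-77011 + 59195) + 89636) + (-147 + (-30 - 30*31))) = 1/((-17816 + 89636) + (-147 + (-30 - 930))) = 1/(71820 + (-147 - 960)) = 1/(71820 - 1107) = 1/70713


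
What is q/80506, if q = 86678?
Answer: 43339/40253 ≈ 1.0767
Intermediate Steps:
q/80506 = 86678/80506 = 86678*(1/80506) = 43339/40253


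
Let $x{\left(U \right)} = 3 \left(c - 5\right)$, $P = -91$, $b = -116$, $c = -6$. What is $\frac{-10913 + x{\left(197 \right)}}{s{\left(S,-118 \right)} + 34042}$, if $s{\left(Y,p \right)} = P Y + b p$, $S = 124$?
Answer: $- \frac{5473}{18223} \approx -0.30033$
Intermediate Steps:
$s{\left(Y,p \right)} = - 116 p - 91 Y$ ($s{\left(Y,p \right)} = - 91 Y - 116 p = - 116 p - 91 Y$)
$x{\left(U \right)} = -33$ ($x{\left(U \right)} = 3 \left(-6 - 5\right) = 3 \left(-11\right) = -33$)
$\frac{-10913 + x{\left(197 \right)}}{s{\left(S,-118 \right)} + 34042} = \frac{-10913 - 33}{\left(\left(-116\right) \left(-118\right) - 11284\right) + 34042} = - \frac{10946}{\left(13688 - 11284\right) + 34042} = - \frac{10946}{2404 + 34042} = - \frac{10946}{36446} = \left(-10946\right) \frac{1}{36446} = - \frac{5473}{18223}$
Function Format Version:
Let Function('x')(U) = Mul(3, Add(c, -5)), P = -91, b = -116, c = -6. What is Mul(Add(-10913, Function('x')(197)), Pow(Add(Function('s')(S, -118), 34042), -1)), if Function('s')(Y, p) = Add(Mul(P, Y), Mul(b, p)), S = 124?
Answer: Rational(-5473, 18223) ≈ -0.30033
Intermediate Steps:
Function('s')(Y, p) = Add(Mul(-116, p), Mul(-91, Y)) (Function('s')(Y, p) = Add(Mul(-91, Y), Mul(-116, p)) = Add(Mul(-116, p), Mul(-91, Y)))
Function('x')(U) = -33 (Function('x')(U) = Mul(3, Add(-6, -5)) = Mul(3, -11) = -33)
Mul(Add(-10913, Function('x')(197)), Pow(Add(Function('s')(S, -118), 34042), -1)) = Mul(Add(-10913, -33), Pow(Add(Add(Mul(-116, -118), Mul(-91, 124)), 34042), -1)) = Mul(-10946, Pow(Add(Add(13688, -11284), 34042), -1)) = Mul(-10946, Pow(Add(2404, 34042), -1)) = Mul(-10946, Pow(36446, -1)) = Mul(-10946, Rational(1, 36446)) = Rational(-5473, 18223)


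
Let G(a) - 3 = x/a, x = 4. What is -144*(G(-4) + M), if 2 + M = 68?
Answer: -9792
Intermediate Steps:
G(a) = 3 + 4/a
M = 66 (M = -2 + 68 = 66)
-144*(G(-4) + M) = -144*((3 + 4/(-4)) + 66) = -144*((3 + 4*(-¼)) + 66) = -144*((3 - 1) + 66) = -144*(2 + 66) = -144*68 = -9792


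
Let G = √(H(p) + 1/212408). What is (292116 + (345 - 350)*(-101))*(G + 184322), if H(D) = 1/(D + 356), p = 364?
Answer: 53936487962 + 41803*√3536725955/227580 ≈ 5.3937e+10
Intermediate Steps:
H(D) = 1/(356 + D)
G = √3536725955/1593060 (G = √(1/(356 + 364) + 1/212408) = √(1/720 + 1/212408) = √(26641/19116720) = √3536725955/1593060 ≈ 0.037331)
(292116 + (345 - 350)*(-101))*(G + 184322) = (292116 + (345 - 350)*(-101))*(√3536725955/1593060 + 184322) = (292116 - 5*(-101))*(184322 + √3536725955/1593060) = (292116 + 505)*(184322 + √3536725955/1593060) = 292621*(184322 + √3536725955/1593060) = 53936487962 + 41803*√3536725955/227580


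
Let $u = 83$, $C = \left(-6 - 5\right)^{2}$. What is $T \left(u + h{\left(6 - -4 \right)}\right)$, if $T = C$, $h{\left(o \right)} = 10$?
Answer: $11253$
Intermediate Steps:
$C = 121$ ($C = \left(-11\right)^{2} = 121$)
$T = 121$
$T \left(u + h{\left(6 - -4 \right)}\right) = 121 \left(83 + 10\right) = 121 \cdot 93 = 11253$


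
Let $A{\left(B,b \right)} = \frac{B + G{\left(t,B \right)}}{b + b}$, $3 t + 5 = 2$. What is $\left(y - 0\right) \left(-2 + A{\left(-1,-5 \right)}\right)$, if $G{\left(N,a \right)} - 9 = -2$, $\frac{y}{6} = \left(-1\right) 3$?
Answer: $\frac{234}{5} \approx 46.8$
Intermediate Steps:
$t = -1$ ($t = - \frac{5}{3} + \frac{1}{3} \cdot 2 = - \frac{5}{3} + \frac{2}{3} = -1$)
$y = -18$ ($y = 6 \left(\left(-1\right) 3\right) = 6 \left(-3\right) = -18$)
$G{\left(N,a \right)} = 7$ ($G{\left(N,a \right)} = 9 - 2 = 7$)
$A{\left(B,b \right)} = \frac{7 + B}{2 b}$ ($A{\left(B,b \right)} = \frac{B + 7}{b + b} = \frac{7 + B}{2 b}$)
$\left(y - 0\right) \left(-2 + A{\left(-1,-5 \right)}\right) = \left(-18 - 0\right) \left(-2 + \frac{7 - 1}{2 \left(-5\right)}\right) = \left(-18 + 0\right) \left(-2 + \frac{1}{2} \left(- \frac{1}{5}\right) 6\right) = - 18 \left(-2 - \frac{3}{5}\right) = \left(-18\right) \left(- \frac{13}{5}\right) = \frac{234}{5}$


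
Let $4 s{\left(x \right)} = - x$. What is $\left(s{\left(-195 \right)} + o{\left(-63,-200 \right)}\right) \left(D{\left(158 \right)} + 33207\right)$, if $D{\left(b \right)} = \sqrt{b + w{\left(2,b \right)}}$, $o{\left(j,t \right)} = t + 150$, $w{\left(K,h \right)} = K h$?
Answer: $- \frac{166035}{4} - \frac{5 \sqrt{474}}{4} \approx -41536.0$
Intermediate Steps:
$o{\left(j,t \right)} = 150 + t$
$D{\left(b \right)} = \sqrt{3} \sqrt{b}$ ($D{\left(b \right)} = \sqrt{b + 2 b} = \sqrt{3 b} = \sqrt{3} \sqrt{b}$)
$s{\left(x \right)} = - \frac{x}{4}$ ($s{\left(x \right)} = \frac{\left(-1\right) x}{4} = - \frac{x}{4}$)
$\left(s{\left(-195 \right)} + o{\left(-63,-200 \right)}\right) \left(D{\left(158 \right)} + 33207\right) = \left(\left(- \frac{1}{4}\right) \left(-195\right) + \left(150 - 200\right)\right) \left(\sqrt{3} \sqrt{158} + 33207\right) = \left(\frac{195}{4} - 50\right) \left(\sqrt{474} + 33207\right) = - \frac{5 \left(33207 + \sqrt{474}\right)}{4} = - \frac{166035}{4} - \frac{5 \sqrt{474}}{4}$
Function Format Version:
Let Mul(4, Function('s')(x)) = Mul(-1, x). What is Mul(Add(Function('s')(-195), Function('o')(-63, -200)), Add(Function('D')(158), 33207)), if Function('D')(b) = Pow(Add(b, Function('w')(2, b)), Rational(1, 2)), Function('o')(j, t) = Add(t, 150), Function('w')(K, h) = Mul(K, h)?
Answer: Add(Rational(-166035, 4), Mul(Rational(-5, 4), Pow(474, Rational(1, 2)))) ≈ -41536.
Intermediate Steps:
Function('o')(j, t) = Add(150, t)
Function('D')(b) = Mul(Pow(3, Rational(1, 2)), Pow(b, Rational(1, 2))) (Function('D')(b) = Pow(Add(b, Mul(2, b)), Rational(1, 2)) = Pow(Mul(3, b), Rational(1, 2)) = Mul(Pow(3, Rational(1, 2)), Pow(b, Rational(1, 2))))
Function('s')(x) = Mul(Rational(-1, 4), x) (Function('s')(x) = Mul(Rational(1, 4), Mul(-1, x)) = Mul(Rational(-1, 4), x))
Mul(Add(Function('s')(-195), Function('o')(-63, -200)), Add(Function('D')(158), 33207)) = Mul(Add(Mul(Rational(-1, 4), -195), Add(150, -200)), Add(Mul(Pow(3, Rational(1, 2)), Pow(158, Rational(1, 2))), 33207)) = Mul(Add(Rational(195, 4), -50), Add(Pow(474, Rational(1, 2)), 33207)) = Mul(Rational(-5, 4), Add(33207, Pow(474, Rational(1, 2)))) = Add(Rational(-166035, 4), Mul(Rational(-5, 4), Pow(474, Rational(1, 2))))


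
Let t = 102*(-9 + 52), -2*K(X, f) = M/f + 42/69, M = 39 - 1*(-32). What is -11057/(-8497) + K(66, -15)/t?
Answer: 33474332611/25714810980 ≈ 1.3018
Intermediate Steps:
M = 71 (M = 39 + 32 = 71)
K(X, f) = -7/23 - 71/(2*f) (K(X, f) = -(71/f + 42/69)/2 = -(71/f + 42*(1/69))/2 = -(71/f + 14/23)/2 = -(14/23 + 71/f)/2 = -7/23 - 71/(2*f))
t = 4386 (t = 102*43 = 4386)
-11057/(-8497) + K(66, -15)/t = -11057/(-8497) + ((1/46)*(-1633 - 14*(-15))/(-15))/4386 = -11057*(-1/8497) + ((1/46)*(-1/15)*(-1633 + 210))*(1/4386) = 11057/8497 + ((1/46)*(-1/15)*(-1423))*(1/4386) = 11057/8497 + (1423/690)*(1/4386) = 11057/8497 + 1423/3026340 = 33474332611/25714810980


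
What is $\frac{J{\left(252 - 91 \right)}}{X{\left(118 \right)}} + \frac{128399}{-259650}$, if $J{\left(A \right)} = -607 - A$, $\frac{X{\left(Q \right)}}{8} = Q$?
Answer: $- \frac{20038741}{15319350} \approx -1.3081$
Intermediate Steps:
$X{\left(Q \right)} = 8 Q$
$\frac{J{\left(252 - 91 \right)}}{X{\left(118 \right)}} + \frac{128399}{-259650} = \frac{-607 - \left(252 - 91\right)}{8 \cdot 118} + \frac{128399}{-259650} = \frac{-607 - \left(252 - 91\right)}{944} + 128399 \left(- \frac{1}{259650}\right) = \left(-607 - 161\right) \frac{1}{944} - \frac{128399}{259650} = \left(-768\right) \frac{1}{944} - \frac{128399}{259650} = - \frac{48}{59} - \frac{128399}{259650} = - \frac{20038741}{15319350}$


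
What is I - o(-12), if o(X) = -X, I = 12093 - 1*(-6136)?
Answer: 18217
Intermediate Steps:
I = 18229 (I = 12093 + 6136 = 18229)
I - o(-12) = 18229 - (-1)*(-12) = 18229 - 1*12 = 18229 - 12 = 18217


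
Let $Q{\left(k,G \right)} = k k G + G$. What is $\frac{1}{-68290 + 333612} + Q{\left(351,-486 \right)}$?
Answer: $- \frac{15886465707383}{265322} \approx -5.9876 \cdot 10^{7}$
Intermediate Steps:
$Q{\left(k,G \right)} = G + G k^{2}$ ($Q{\left(k,G \right)} = k^{2} G + G = G k^{2} + G = G + G k^{2}$)
$\frac{1}{-68290 + 333612} + Q{\left(351,-486 \right)} = \frac{1}{-68290 + 333612} - 486 \left(1 + 351^{2}\right) = \frac{1}{265322} - 486 \left(1 + 123201\right) = \frac{1}{265322} - 59876172 = - \frac{15886465707383}{265322}$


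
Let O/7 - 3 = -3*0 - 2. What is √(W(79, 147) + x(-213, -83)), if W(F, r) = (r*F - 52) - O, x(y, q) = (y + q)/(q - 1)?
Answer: 2*√1274217/21 ≈ 107.51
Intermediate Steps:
O = 7 (O = 21 + 7*(-3*0 - 2) = 21 + 7*(0 - 2) = 21 + 7*(-2) = 21 - 14 = 7)
x(y, q) = (q + y)/(-1 + q)
W(F, r) = -59 + F*r (W(F, r) = (r*F - 52) - 1*7 = (F*r - 52) - 7 = (-52 + F*r) - 7 = -59 + F*r)
√(W(79, 147) + x(-213, -83)) = √((-59 + 79*147) + (-83 - 213)/(-1 - 83)) = √((-59 + 11613) - 296/(-84)) = √(11554 - 1/84*(-296)) = √(11554 + 74/21) = √(242708/21) = 2*√1274217/21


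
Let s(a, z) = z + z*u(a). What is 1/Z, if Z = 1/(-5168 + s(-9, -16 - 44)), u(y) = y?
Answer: -4688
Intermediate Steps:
s(a, z) = z + a*z (s(a, z) = z + z*a = z + a*z)
Z = -1/4688 (Z = 1/(-5168 + (-16 - 44)*(1 - 9)) = 1/(-5168 - 60*(-8)) = 1/(-5168 + 480) = 1/(-4688) = -1/4688 ≈ -0.00021331)
1/Z = 1/(-1/4688) = -4688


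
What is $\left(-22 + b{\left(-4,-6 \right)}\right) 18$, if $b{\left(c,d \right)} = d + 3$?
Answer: $-450$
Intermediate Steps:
$b{\left(c,d \right)} = 3 + d$
$\left(-22 + b{\left(-4,-6 \right)}\right) 18 = \left(-22 + \left(3 - 6\right)\right) 18 = \left(-22 - 3\right) 18 = \left(-25\right) 18 = -450$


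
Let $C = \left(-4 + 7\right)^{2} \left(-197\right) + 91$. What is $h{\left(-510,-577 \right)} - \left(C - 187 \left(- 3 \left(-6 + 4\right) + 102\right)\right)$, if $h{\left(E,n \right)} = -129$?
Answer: $21749$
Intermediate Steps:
$C = -1682$ ($C = 3^{2} \left(-197\right) + 91 = 9 \left(-197\right) + 91 = -1773 + 91 = -1682$)
$h{\left(-510,-577 \right)} - \left(C - 187 \left(- 3 \left(-6 + 4\right) + 102\right)\right) = -129 - \left(-1682 - 187 \left(- 3 \left(-6 + 4\right) + 102\right)\right) = -129 + \left(187 \left(\left(-3\right) \left(-2\right) + 102\right) + 1682\right) = -129 + \left(187 \left(6 + 102\right) + 1682\right) = -129 + \left(187 \cdot 108 + 1682\right) = -129 + \left(20196 + 1682\right) = -129 + 21878 = 21749$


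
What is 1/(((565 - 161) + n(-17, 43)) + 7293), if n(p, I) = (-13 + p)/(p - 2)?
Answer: 19/146273 ≈ 0.00012989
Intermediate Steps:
n(p, I) = (-13 + p)/(-2 + p)
1/(((565 - 161) + n(-17, 43)) + 7293) = 1/(((565 - 161) + (-13 - 17)/(-2 - 17)) + 7293) = 1/((404 - 30/(-19)) + 7293) = 1/((404 - 1/19*(-30)) + 7293) = 1/((404 + 30/19) + 7293) = 1/(7706/19 + 7293) = 1/(146273/19) = 19/146273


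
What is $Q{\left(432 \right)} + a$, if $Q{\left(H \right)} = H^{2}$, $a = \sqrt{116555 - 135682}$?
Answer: $186624 + i \sqrt{19127} \approx 1.8662 \cdot 10^{5} + 138.3 i$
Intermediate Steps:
$a = i \sqrt{19127}$ ($a = \sqrt{-19127} = i \sqrt{19127} \approx 138.3 i$)
$Q{\left(432 \right)} + a = 432^{2} + i \sqrt{19127} = 186624 + i \sqrt{19127}$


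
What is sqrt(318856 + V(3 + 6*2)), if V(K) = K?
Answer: sqrt(318871) ≈ 564.69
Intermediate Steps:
sqrt(318856 + V(3 + 6*2)) = sqrt(318856 + (3 + 6*2)) = sqrt(318856 + (3 + 12)) = sqrt(318856 + 15) = sqrt(318871)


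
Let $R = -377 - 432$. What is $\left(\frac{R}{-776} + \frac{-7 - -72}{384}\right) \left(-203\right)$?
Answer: $- \frac{9162811}{37248} \approx -245.99$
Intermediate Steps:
$R = -809$ ($R = -377 - 432 = -809$)
$\left(\frac{R}{-776} + \frac{-7 - -72}{384}\right) \left(-203\right) = \left(- \frac{809}{-776} + \frac{-7 - -72}{384}\right) \left(-203\right) = \left(\left(-809\right) \left(- \frac{1}{776}\right) + \left(-7 + 72\right) \frac{1}{384}\right) \left(-203\right) = \left(\frac{809}{776} + 65 \cdot \frac{1}{384}\right) \left(-203\right) = \left(\frac{809}{776} + \frac{65}{384}\right) \left(-203\right) = \frac{45137}{37248} \left(-203\right) = - \frac{9162811}{37248}$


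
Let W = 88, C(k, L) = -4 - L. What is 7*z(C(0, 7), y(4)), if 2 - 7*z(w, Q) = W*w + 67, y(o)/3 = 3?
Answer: 903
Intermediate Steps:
y(o) = 9 (y(o) = 3*3 = 9)
z(w, Q) = -65/7 - 88*w/7 (z(w, Q) = 2/7 - (88*w + 67)/7 = 2/7 - (67 + 88*w)/7 = 2/7 + (-67/7 - 88*w/7) = -65/7 - 88*w/7)
7*z(C(0, 7), y(4)) = 7*(-65/7 - 88*(-4 - 1*7)/7) = 7*(-65/7 - 88*(-4 - 7)/7) = 7*(-65/7 - 88/7*(-11)) = 7*(-65/7 + 968/7) = 7*129 = 903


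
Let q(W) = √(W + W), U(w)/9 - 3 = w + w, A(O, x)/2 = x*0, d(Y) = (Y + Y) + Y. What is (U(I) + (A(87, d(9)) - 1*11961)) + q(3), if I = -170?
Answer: -14994 + √6 ≈ -14992.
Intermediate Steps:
d(Y) = 3*Y (d(Y) = 2*Y + Y = 3*Y)
A(O, x) = 0 (A(O, x) = 2*(x*0) = 2*0 = 0)
U(w) = 27 + 18*w (U(w) = 27 + 9*(w + w) = 27 + 9*(2*w) = 27 + 18*w)
q(W) = √2*√W (q(W) = √(2*W) = √2*√W)
(U(I) + (A(87, d(9)) - 1*11961)) + q(3) = ((27 + 18*(-170)) + (0 - 1*11961)) + √2*√3 = ((27 - 3060) + (0 - 11961)) + √6 = (-3033 - 11961) + √6 = -14994 + √6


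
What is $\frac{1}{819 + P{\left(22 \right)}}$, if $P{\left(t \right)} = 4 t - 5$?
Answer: $\frac{1}{902} \approx 0.0011086$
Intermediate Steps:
$P{\left(t \right)} = -5 + 4 t$
$\frac{1}{819 + P{\left(22 \right)}} = \frac{1}{819 + \left(-5 + 4 \cdot 22\right)} = \frac{1}{819 + \left(-5 + 88\right)} = \frac{1}{819 + 83} = \frac{1}{902}$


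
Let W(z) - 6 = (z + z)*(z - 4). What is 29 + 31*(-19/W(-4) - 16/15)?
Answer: -2621/210 ≈ -12.481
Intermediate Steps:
W(z) = 6 + 2*z*(-4 + z) (W(z) = 6 + (z + z)*(z - 4) = 6 + (2*z)*(-4 + z) = 6 + 2*z*(-4 + z))
29 + 31*(-19/W(-4) - 16/15) = 29 + 31*(-19/(6 - 8*(-4) + 2*(-4)**2) - 16/15) = 29 + 31*(-19/(6 + 32 + 2*16) - 16*1/15) = 29 + 31*(-19/(6 + 32 + 32) - 16/15) = 29 + 31*(-19/70 - 16/15) = 29 + 31*(-281/210) = 29 - 8711/210 = -2621/210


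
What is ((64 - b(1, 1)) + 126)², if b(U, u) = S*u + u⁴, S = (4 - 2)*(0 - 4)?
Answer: 38809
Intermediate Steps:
S = -8 (S = 2*(-4) = -8)
b(U, u) = u⁴ - 8*u (b(U, u) = -8*u + u⁴ = u⁴ - 8*u)
((64 - b(1, 1)) + 126)² = ((64 - (-8 + 1³)) + 126)² = ((64 - (-8 + 1)) + 126)² = ((64 - (-7)) + 126)² = ((64 - 1*(-7)) + 126)² = ((64 + 7) + 126)² = (71 + 126)² = 197² = 38809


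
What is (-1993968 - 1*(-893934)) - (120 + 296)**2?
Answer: -1273090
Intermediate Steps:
(-1993968 - 1*(-893934)) - (120 + 296)**2 = (-1993968 + 893934) - 1*416**2 = -1100034 - 1*173056 = -1100034 - 173056 = -1273090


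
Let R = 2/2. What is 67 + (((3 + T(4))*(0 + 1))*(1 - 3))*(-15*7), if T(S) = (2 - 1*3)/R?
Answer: 487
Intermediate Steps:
R = 1 (R = 2*(½) = 1)
T(S) = -1 (T(S) = (2 - 1*3)/1 = (2 - 3)*1 = -1*1 = -1)
67 + (((3 + T(4))*(0 + 1))*(1 - 3))*(-15*7) = 67 + (((3 - 1)*(0 + 1))*(1 - 3))*(-15*7) = 67 + ((2*1)*(-2))*(-105) = 67 + (2*(-2))*(-105) = 67 - 4*(-105) = 67 + 420 = 487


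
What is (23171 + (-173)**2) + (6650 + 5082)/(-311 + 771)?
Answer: 6109433/115 ≈ 53126.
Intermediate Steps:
(23171 + (-173)**2) + (6650 + 5082)/(-311 + 771) = (23171 + 29929) + 11732/460 = 53100 + 11732*(1/460) = 53100 + 2933/115 = 6109433/115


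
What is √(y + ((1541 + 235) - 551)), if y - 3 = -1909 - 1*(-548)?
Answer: I*√133 ≈ 11.533*I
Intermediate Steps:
y = -1358 (y = 3 + (-1909 - 1*(-548)) = 3 + (-1909 + 548) = 3 - 1361 = -1358)
√(y + ((1541 + 235) - 551)) = √(-1358 + ((1541 + 235) - 551)) = √(-1358 + (1776 - 551)) = √(-1358 + 1225) = √(-133) = I*√133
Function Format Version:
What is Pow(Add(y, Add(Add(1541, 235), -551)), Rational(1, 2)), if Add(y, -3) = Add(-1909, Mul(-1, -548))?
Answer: Mul(I, Pow(133, Rational(1, 2))) ≈ Mul(11.533, I)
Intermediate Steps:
y = -1358 (y = Add(3, Add(-1909, Mul(-1, -548))) = Add(3, Add(-1909, 548)) = Add(3, -1361) = -1358)
Pow(Add(y, Add(Add(1541, 235), -551)), Rational(1, 2)) = Pow(Add(-1358, Add(Add(1541, 235), -551)), Rational(1, 2)) = Pow(Add(-1358, Add(1776, -551)), Rational(1, 2)) = Pow(Add(-1358, 1225), Rational(1, 2)) = Pow(-133, Rational(1, 2)) = Mul(I, Pow(133, Rational(1, 2)))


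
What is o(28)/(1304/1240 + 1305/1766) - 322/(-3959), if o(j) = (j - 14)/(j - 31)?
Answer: -2099755786/831615663 ≈ -2.5249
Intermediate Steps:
o(j) = (-14 + j)/(-31 + j)
o(28)/(1304/1240 + 1305/1766) - 322/(-3959) = ((-14 + 28)/(-31 + 28))/(1304/1240 + 1305/1766) - 322/(-3959) = (14/(-3))/(1304*(1/1240) + 1305*(1/1766)) - 322*(-1/3959) = (-⅓*14)/(163/155 + 1305/1766) + 322/3959 = -14/(3*490133/273730) + 322/3959 = -14/3*273730/490133 + 322/3959 = -547460/210057 + 322/3959 = -2099755786/831615663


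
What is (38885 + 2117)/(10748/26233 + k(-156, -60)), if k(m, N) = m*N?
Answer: 537802733/122775814 ≈ 4.3804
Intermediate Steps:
k(m, N) = N*m
(38885 + 2117)/(10748/26233 + k(-156, -60)) = (38885 + 2117)/(10748/26233 - 60*(-156)) = 41002/(10748*(1/26233) + 9360) = 41002/(10748/26233 + 9360) = 41002/(245551628/26233) = 41002*(26233/245551628) = 537802733/122775814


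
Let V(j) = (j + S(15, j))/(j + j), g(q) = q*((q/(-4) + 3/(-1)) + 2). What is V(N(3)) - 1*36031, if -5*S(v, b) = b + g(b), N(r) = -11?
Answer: -1441231/40 ≈ -36031.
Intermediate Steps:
g(q) = q*(-1 - q/4) (g(q) = q*((q*(-1/4) + 3*(-1)) + 2) = q*((-q/4 - 3) + 2) = q*((-3 - q/4) + 2) = q*(-1 - q/4))
S(v, b) = -b/5 + b*(4 + b)/20 (S(v, b) = -(b - b*(4 + b)/4)/5 = -b/5 + b*(4 + b)/20)
V(j) = (j + j**2/20)/(2*j) (V(j) = (j + j**2/20)/(j + j) = (j + j**2/20)/((2*j)) = (j + j**2/20)*(1/(2*j)) = (j + j**2/20)/(2*j))
V(N(3)) - 1*36031 = (1/2 + (1/40)*(-11)) - 1*36031 = (1/2 - 11/40) - 36031 = 9/40 - 36031 = -1441231/40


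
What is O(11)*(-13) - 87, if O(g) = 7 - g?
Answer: -35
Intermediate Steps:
O(11)*(-13) - 87 = (7 - 1*11)*(-13) - 87 = (7 - 11)*(-13) - 87 = -4*(-13) - 87 = 52 - 87 = -35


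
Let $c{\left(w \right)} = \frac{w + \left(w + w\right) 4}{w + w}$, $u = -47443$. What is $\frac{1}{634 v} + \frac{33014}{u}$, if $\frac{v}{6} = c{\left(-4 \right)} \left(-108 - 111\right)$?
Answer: $- \frac{123764317231}{177856311006} \approx -0.69587$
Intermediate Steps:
$c{\left(w \right)} = \frac{9}{2}$ ($c{\left(w \right)} = \frac{w + 2 w 4}{2 w} = \left(w + 8 w\right) \frac{1}{2 w} = 9 w \frac{1}{2 w} = \frac{9}{2}$)
$v = -5913$ ($v = 6 \frac{9 \left(-108 - 111\right)}{2} = 6 \cdot \frac{9}{2} \left(-219\right) = 6 \left(- \frac{1971}{2}\right) = -5913$)
$\frac{1}{634 v} + \frac{33014}{u} = \frac{1}{634 \left(-5913\right)} + \frac{33014}{-47443} = \frac{1}{634} \left(- \frac{1}{5913}\right) + 33014 \left(- \frac{1}{47443}\right) = - \frac{1}{3748842} - \frac{33014}{47443} = - \frac{123764317231}{177856311006}$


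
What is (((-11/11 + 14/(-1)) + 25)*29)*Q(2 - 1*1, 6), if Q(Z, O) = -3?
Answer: -870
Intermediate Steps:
(((-11/11 + 14/(-1)) + 25)*29)*Q(2 - 1*1, 6) = (((-11/11 + 14/(-1)) + 25)*29)*(-3) = (((-11*1/11 + 14*(-1)) + 25)*29)*(-3) = (((-1 - 14) + 25)*29)*(-3) = ((-15 + 25)*29)*(-3) = (10*29)*(-3) = 290*(-3) = -870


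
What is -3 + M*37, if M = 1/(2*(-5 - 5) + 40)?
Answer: -23/20 ≈ -1.1500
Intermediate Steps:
M = 1/20 (M = 1/(2*(-10) + 40) = 1/(-20 + 40) = 1/20 ≈ 0.050000)
-3 + M*37 = -3 + (1/20)*37 = -3 + 37/20 = -23/20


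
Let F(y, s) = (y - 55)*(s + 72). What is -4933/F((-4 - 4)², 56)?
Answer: -4933/1152 ≈ -4.2821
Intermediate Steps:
F(y, s) = (-55 + y)*(72 + s)
-4933/F((-4 - 4)², 56) = -4933/(-3960 - 55*56 + 72*(-4 - 4)² + 56*(-4 - 4)²) = -4933/(-3960 - 3080 + 72*(-8)² + 56*(-8)²) = -4933/(-3960 - 3080 + 72*64 + 56*64) = -4933/(-3960 - 3080 + 4608 + 3584) = -4933/1152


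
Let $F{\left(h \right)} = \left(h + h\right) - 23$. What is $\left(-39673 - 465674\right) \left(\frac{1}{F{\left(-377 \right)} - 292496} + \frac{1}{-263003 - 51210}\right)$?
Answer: $\frac{306991227642}{92150189149} \approx 3.3314$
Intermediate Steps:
$F{\left(h \right)} = -23 + 2 h$ ($F{\left(h \right)} = 2 h - 23 = -23 + 2 h$)
$\left(-39673 - 465674\right) \left(\frac{1}{F{\left(-377 \right)} - 292496} + \frac{1}{-263003 - 51210}\right) = \left(-39673 - 465674\right) \left(\frac{1}{\left(-23 + 2 \left(-377\right)\right) - 292496} + \frac{1}{-263003 - 51210}\right) = - 505347 \left(\frac{1}{\left(-23 - 754\right) - 292496} + \frac{1}{-314213}\right) = - 505347 \left(\frac{1}{-777 - 292496} - \frac{1}{314213}\right) = - 505347 \left(\frac{1}{-293273} - \frac{1}{314213}\right) = - 505347 \left(- \frac{1}{293273} - \frac{1}{314213}\right) = \left(-505347\right) \left(- \frac{607486}{92150189149}\right) = \frac{306991227642}{92150189149}$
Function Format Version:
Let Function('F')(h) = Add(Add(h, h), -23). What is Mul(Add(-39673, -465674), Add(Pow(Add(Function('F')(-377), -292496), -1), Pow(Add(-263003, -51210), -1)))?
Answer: Rational(306991227642, 92150189149) ≈ 3.3314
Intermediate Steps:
Function('F')(h) = Add(-23, Mul(2, h)) (Function('F')(h) = Add(Mul(2, h), -23) = Add(-23, Mul(2, h)))
Mul(Add(-39673, -465674), Add(Pow(Add(Function('F')(-377), -292496), -1), Pow(Add(-263003, -51210), -1))) = Mul(Add(-39673, -465674), Add(Pow(Add(Add(-23, Mul(2, -377)), -292496), -1), Pow(Add(-263003, -51210), -1))) = Mul(-505347, Add(Pow(Add(Add(-23, -754), -292496), -1), Pow(-314213, -1))) = Mul(-505347, Add(Pow(Add(-777, -292496), -1), Rational(-1, 314213))) = Mul(-505347, Add(Pow(-293273, -1), Rational(-1, 314213))) = Mul(-505347, Add(Rational(-1, 293273), Rational(-1, 314213))) = Mul(-505347, Rational(-607486, 92150189149)) = Rational(306991227642, 92150189149)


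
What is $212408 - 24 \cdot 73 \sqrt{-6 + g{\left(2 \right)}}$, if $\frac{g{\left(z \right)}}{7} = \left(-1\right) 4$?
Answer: $212408 - 1752 i \sqrt{34} \approx 2.1241 \cdot 10^{5} - 10216.0 i$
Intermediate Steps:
$g{\left(z \right)} = -28$ ($g{\left(z \right)} = 7 \left(\left(-1\right) 4\right) = 7 \left(-4\right) = -28$)
$212408 - 24 \cdot 73 \sqrt{-6 + g{\left(2 \right)}} = 212408 - 24 \cdot 73 \sqrt{-6 - 28} = 212408 - 1752 \sqrt{-34} = 212408 - 1752 i \sqrt{34}$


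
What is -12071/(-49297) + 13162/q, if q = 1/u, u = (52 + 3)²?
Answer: 1962762531921/49297 ≈ 3.9815e+7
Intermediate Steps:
u = 3025 (u = 55² = 3025)
q = 1/3025 ≈ 0.00033058
-12071/(-49297) + 13162/q = -12071/(-49297) + 13162/(1/3025) = -12071*(-1/49297) + 13162*3025 = 12071/49297 + 39815050 = 1962762531921/49297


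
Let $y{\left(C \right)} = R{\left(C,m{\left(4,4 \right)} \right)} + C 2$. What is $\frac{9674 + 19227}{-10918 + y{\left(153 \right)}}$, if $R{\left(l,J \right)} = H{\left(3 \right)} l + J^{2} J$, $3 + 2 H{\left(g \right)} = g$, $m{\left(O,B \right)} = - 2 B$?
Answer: $- \frac{28901}{11124} \approx -2.5981$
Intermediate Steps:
$H{\left(g \right)} = - \frac{3}{2} + \frac{g}{2}$
$R{\left(l,J \right)} = J^{3}$ ($R{\left(l,J \right)} = \left(- \frac{3}{2} + \frac{1}{2} \cdot 3\right) l + J^{2} J = \left(- \frac{3}{2} + \frac{3}{2}\right) l + J^{3} = 0 l + J^{3} = 0 + J^{3} = J^{3}$)
$y{\left(C \right)} = -512 + 2 C$ ($y{\left(C \right)} = \left(\left(-2\right) 4\right)^{3} + C 2 = \left(-8\right)^{3} + 2 C = -512 + 2 C$)
$\frac{9674 + 19227}{-10918 + y{\left(153 \right)}} = \frac{9674 + 19227}{-10918 + \left(-512 + 2 \cdot 153\right)} = \frac{28901}{-10918 + \left(-512 + 306\right)} = \frac{28901}{-10918 - 206} = \frac{28901}{-11124} = 28901 \left(- \frac{1}{11124}\right) = - \frac{28901}{11124}$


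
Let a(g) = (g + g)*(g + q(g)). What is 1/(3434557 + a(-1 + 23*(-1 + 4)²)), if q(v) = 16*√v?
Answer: 3519429/12377428866457 - 6592*√206/12377428866457 ≈ 2.7670e-7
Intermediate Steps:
a(g) = 2*g*(g + 16*√g) (a(g) = (g + g)*(g + 16*√g) = (2*g)*(g + 16*√g) = 2*g*(g + 16*√g))
1/(3434557 + a(-1 + 23*(-1 + 4)²)) = 1/(3434557 + 2*(-1 + 23*(-1 + 4)²)*((-1 + 23*(-1 + 4)²) + 16*√(-1 + 23*(-1 + 4)²))) = 1/(3434557 + 2*(-1 + 23*3²)*((-1 + 23*3²) + 16*√(-1 + 23*3²))) = 1/(3434557 + 2*(-1 + 23*9)*((-1 + 23*9) + 16*√(-1 + 23*9))) = 1/(3434557 + 2*(-1 + 207)*((-1 + 207) + 16*√(-1 + 207))) = 1/(3434557 + 2*206*(206 + 16*√206)) = 1/(3434557 + (84872 + 6592*√206)) = 1/(3519429 + 6592*√206)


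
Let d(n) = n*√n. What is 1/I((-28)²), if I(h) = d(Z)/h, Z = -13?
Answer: 784*I*√13/169 ≈ 16.726*I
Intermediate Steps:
d(n) = n^(3/2)
I(h) = -13*I*√13/h (I(h) = (-13)^(3/2)/h = (-13*I*√13)/h = -13*I*√13/h)
1/I((-28)²) = 1/(-13*I*√13/((-28)²)) = 1/(-13*I*√13/784) = 784*I*√13/169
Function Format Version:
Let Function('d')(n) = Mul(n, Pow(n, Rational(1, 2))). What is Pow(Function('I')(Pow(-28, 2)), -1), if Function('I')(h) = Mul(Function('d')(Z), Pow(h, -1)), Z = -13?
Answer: Mul(Rational(784, 169), I, Pow(13, Rational(1, 2))) ≈ Mul(16.726, I)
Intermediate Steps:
Function('d')(n) = Pow(n, Rational(3, 2))
Function('I')(h) = Mul(-13, I, Pow(13, Rational(1, 2)), Pow(h, -1)) (Function('I')(h) = Mul(Pow(-13, Rational(3, 2)), Pow(h, -1)) = Mul(Mul(-13, I, Pow(13, Rational(1, 2))), Pow(h, -1)) = Mul(-13, I, Pow(13, Rational(1, 2)), Pow(h, -1)))
Pow(Function('I')(Pow(-28, 2)), -1) = Pow(Mul(-13, I, Pow(13, Rational(1, 2)), Pow(Pow(-28, 2), -1)), -1) = Pow(Mul(-13, I, Pow(13, Rational(1, 2)), Pow(784, -1)), -1) = Pow(Mul(-13, I, Pow(13, Rational(1, 2)), Rational(1, 784)), -1) = Pow(Mul(Rational(-13, 784), I, Pow(13, Rational(1, 2))), -1) = Mul(Rational(784, 169), I, Pow(13, Rational(1, 2)))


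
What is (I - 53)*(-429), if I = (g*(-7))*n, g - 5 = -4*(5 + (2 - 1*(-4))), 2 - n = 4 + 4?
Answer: 725439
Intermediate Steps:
n = -6 (n = 2 - (4 + 4) = 2 - 1*8 = 2 - 8 = -6)
g = -39 (g = 5 - 4*(5 + (2 - 1*(-4))) = 5 - 4*(5 + (2 + 4)) = 5 - 4*(5 + 6) = 5 - 4*11 = 5 - 44 = -39)
I = -1638 (I = -39*(-7)*(-6) = 273*(-6) = -1638)
(I - 53)*(-429) = (-1638 - 53)*(-429) = -1691*(-429) = 725439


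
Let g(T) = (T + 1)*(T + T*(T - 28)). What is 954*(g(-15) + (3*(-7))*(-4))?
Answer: -8334144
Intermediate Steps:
g(T) = (1 + T)*(T + T*(-28 + T))
954*(g(-15) + (3*(-7))*(-4)) = 954*(-15*(-27 + (-15)² - 26*(-15)) + (3*(-7))*(-4)) = 954*(-15*(-27 + 225 + 390) - 21*(-4)) = 954*(-15*588 + 84) = 954*(-8820 + 84) = 954*(-8736) = -8334144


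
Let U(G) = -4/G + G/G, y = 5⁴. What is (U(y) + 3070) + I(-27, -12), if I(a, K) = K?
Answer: 1911871/625 ≈ 3059.0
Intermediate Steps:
y = 625
U(G) = 1 - 4/G (U(G) = -4/G + 1 = 1 - 4/G)
(U(y) + 3070) + I(-27, -12) = ((-4 + 625)/625 + 3070) - 12 = ((1/625)*621 + 3070) - 12 = (621/625 + 3070) - 12 = 1919371/625 - 12 = 1911871/625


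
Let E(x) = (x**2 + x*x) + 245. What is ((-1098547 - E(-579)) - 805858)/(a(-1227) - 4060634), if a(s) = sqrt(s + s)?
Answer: 5228334276844/8244374242205 + 1287566*I*sqrt(2454)/8244374242205 ≈ 0.63417 + 7.7366e-6*I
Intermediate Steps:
E(x) = 245 + 2*x**2 (E(x) = (x**2 + x**2) + 245 = 2*x**2 + 245 = 245 + 2*x**2)
a(s) = sqrt(2)*sqrt(s) (a(s) = sqrt(2*s) = sqrt(2)*sqrt(s))
((-1098547 - E(-579)) - 805858)/(a(-1227) - 4060634) = ((-1098547 - (245 + 2*(-579)**2)) - 805858)/(sqrt(2)*sqrt(-1227) - 4060634) = ((-1098547 - (245 + 2*335241)) - 805858)/(sqrt(2)*(I*sqrt(1227)) - 4060634) = ((-1098547 - (245 + 670482)) - 805858)/(I*sqrt(2454) - 4060634) = ((-1098547 - 1*670727) - 805858)/(-4060634 + I*sqrt(2454)) = ((-1098547 - 670727) - 805858)/(-4060634 + I*sqrt(2454)) = (-1769274 - 805858)/(-4060634 + I*sqrt(2454)) = -2575132/(-4060634 + I*sqrt(2454))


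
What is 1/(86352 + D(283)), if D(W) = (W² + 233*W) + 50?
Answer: 1/232430 ≈ 4.3024e-6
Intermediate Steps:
D(W) = 50 + W² + 233*W
1/(86352 + D(283)) = 1/(86352 + (50 + 283² + 233*283)) = 1/(86352 + (50 + 80089 + 65939)) = 1/(86352 + 146078) = 1/232430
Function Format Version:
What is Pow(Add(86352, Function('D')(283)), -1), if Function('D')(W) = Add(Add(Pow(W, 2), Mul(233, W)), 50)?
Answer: Rational(1, 232430) ≈ 4.3024e-6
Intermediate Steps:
Function('D')(W) = Add(50, Pow(W, 2), Mul(233, W))
Pow(Add(86352, Function('D')(283)), -1) = Pow(Add(86352, Add(50, Pow(283, 2), Mul(233, 283))), -1) = Pow(Add(86352, Add(50, 80089, 65939)), -1) = Pow(Add(86352, 146078), -1) = Pow(232430, -1) = Rational(1, 232430)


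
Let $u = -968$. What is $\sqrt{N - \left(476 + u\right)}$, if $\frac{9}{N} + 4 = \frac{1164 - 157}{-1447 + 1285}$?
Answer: $\frac{\sqrt{1345187310}}{1655} \approx 22.161$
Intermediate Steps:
$N = - \frac{1458}{1655}$ ($N = \frac{9}{-4 + \frac{1164 - 157}{-1447 + 1285}} = \frac{9}{-4 + \frac{1007}{-162}} = \frac{9}{-4 + 1007 \left(- \frac{1}{162}\right)} = \frac{9}{-4 - \frac{1007}{162}} = \frac{9}{- \frac{1655}{162}} = 9 \left(- \frac{162}{1655}\right) = - \frac{1458}{1655} \approx -0.88097$)
$\sqrt{N - \left(476 + u\right)} = \sqrt{- \frac{1458}{1655} - -492} = \sqrt{- \frac{1458}{1655} + \left(-476 + 968\right)} = \sqrt{- \frac{1458}{1655} + 492} = \sqrt{\frac{812802}{1655}} = \frac{\sqrt{1345187310}}{1655}$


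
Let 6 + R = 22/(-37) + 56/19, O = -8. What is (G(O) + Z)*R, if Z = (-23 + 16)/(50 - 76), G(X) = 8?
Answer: -275630/9139 ≈ -30.160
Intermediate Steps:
R = -2564/703 (R = -6 + (22/(-37) + 56/19) = -6 + (22*(-1/37) + 56*(1/19)) = -6 + (-22/37 + 56/19) = -6 + 1654/703 = -2564/703 ≈ -3.6472)
Z = 7/26 (Z = -7/(-26) = -7*(-1/26) = 7/26 ≈ 0.26923)
(G(O) + Z)*R = (8 + 7/26)*(-2564/703) = (215/26)*(-2564/703) = -275630/9139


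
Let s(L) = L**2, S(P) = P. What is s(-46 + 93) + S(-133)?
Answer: 2076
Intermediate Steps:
s(-46 + 93) + S(-133) = (-46 + 93)**2 - 133 = 47**2 - 133 = 2209 - 133 = 2076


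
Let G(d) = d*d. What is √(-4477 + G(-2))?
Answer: 3*I*√497 ≈ 66.88*I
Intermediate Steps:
G(d) = d²
√(-4477 + G(-2)) = √(-4477 + (-2)²) = √(-4477 + 4) = √(-4473) = 3*I*√497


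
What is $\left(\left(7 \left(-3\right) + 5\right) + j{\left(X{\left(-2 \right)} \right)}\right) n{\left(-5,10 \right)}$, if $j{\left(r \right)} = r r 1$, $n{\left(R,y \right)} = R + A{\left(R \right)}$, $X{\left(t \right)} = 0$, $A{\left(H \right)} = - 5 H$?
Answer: $-320$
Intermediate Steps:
$n{\left(R,y \right)} = - 4 R$ ($n{\left(R,y \right)} = R - 5 R = - 4 R$)
$j{\left(r \right)} = r^{2}$ ($j{\left(r \right)} = r^{2} \cdot 1 = r^{2}$)
$\left(\left(7 \left(-3\right) + 5\right) + j{\left(X{\left(-2 \right)} \right)}\right) n{\left(-5,10 \right)} = \left(\left(7 \left(-3\right) + 5\right) + 0^{2}\right) \left(\left(-4\right) \left(-5\right)\right) = \left(\left(-21 + 5\right) + 0\right) 20 = \left(-16 + 0\right) 20 = \left(-16\right) 20 = -320$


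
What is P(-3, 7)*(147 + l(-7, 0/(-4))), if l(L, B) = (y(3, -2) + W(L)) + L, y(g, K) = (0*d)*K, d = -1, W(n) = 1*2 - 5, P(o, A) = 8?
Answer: 1096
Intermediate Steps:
W(n) = -3 (W(n) = 2 - 5 = -3)
y(g, K) = 0 (y(g, K) = (0*(-1))*K = 0*K = 0)
l(L, B) = -3 + L (l(L, B) = (0 - 3) + L = -3 + L)
P(-3, 7)*(147 + l(-7, 0/(-4))) = 8*(147 + (-3 - 7)) = 8*(147 - 10) = 8*137 = 1096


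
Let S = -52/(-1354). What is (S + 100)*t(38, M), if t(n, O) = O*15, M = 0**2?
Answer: 0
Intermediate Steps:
S = 26/677 (S = -52*(-1/1354) = 26/677 ≈ 0.038405)
M = 0
t(n, O) = 15*O
(S + 100)*t(38, M) = (26/677 + 100)*(15*0) = (67726/677)*0 = 0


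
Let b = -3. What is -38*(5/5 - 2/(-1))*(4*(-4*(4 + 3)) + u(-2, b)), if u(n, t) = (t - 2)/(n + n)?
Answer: 25251/2 ≈ 12626.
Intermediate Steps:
u(n, t) = (-2 + t)/(2*n) (u(n, t) = (-2 + t)/((2*n)) = (-2 + t)*(1/(2*n)) = (-2 + t)/(2*n))
-38*(5/5 - 2/(-1))*(4*(-4*(4 + 3)) + u(-2, b)) = -38*(5/5 - 2/(-1))*(4*(-4*(4 + 3)) + (½)*(-2 - 3)/(-2)) = -38*(5*(⅕) - 2*(-1))*(4*(-4*7) + (½)*(-½)*(-5)) = -38*(1 + 2)*(4*(-28) + 5/4) = -114*(-112 + 5/4) = -114*(-443)/4 = -38*(-1329/4) = 25251/2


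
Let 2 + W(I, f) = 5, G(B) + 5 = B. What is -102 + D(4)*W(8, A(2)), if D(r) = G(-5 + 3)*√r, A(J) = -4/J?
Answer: -144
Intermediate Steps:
G(B) = -5 + B
W(I, f) = 3 (W(I, f) = -2 + 5 = 3)
D(r) = -7*√r (D(r) = (-5 + (-5 + 3))*√r = (-5 - 2)*√r = -7*√r)
-102 + D(4)*W(8, A(2)) = -102 - 7*√4*3 = -102 - 7*2*3 = -102 - 14*3 = -102 - 42 = -144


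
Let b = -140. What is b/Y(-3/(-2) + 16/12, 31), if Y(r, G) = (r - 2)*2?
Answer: -84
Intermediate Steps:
Y(r, G) = -4 + 2*r (Y(r, G) = (-2 + r)*2 = -4 + 2*r)
b/Y(-3/(-2) + 16/12, 31) = -140/(-4 + 2*(-3/(-2) + 16/12)) = -140/(-4 + 2*(-3*(-½) + 16*(1/12))) = -140/(-4 + 2*(3/2 + 4/3)) = -140/(-4 + 2*(17/6)) = -140/(-4 + 17/3) = -140/5/3 = -140*⅗ = -84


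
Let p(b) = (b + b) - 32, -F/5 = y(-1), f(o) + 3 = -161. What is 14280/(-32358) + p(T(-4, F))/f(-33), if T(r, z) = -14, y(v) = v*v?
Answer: -16685/221113 ≈ -0.075459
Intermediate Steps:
y(v) = v²
f(o) = -164 (f(o) = -3 - 161 = -164)
F = -5 (F = -5*(-1)² = -5*1 = -5)
p(b) = -32 + 2*b (p(b) = 2*b - 32 = -32 + 2*b)
14280/(-32358) + p(T(-4, F))/f(-33) = 14280/(-32358) + (-32 + 2*(-14))/(-164) = 14280*(-1/32358) + (-32 - 28)*(-1/164) = -2380/5393 - 60*(-1/164) = -2380/5393 + 15/41 = -16685/221113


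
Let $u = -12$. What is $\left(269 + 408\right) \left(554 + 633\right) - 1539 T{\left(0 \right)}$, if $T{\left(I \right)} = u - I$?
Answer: $822067$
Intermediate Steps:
$T{\left(I \right)} = -12 - I$
$\left(269 + 408\right) \left(554 + 633\right) - 1539 T{\left(0 \right)} = \left(269 + 408\right) \left(554 + 633\right) - 1539 \left(-12 - 0\right) = 677 \cdot 1187 - 1539 \left(-12 + 0\right) = 803599 - -18468 = 803599 + 18468 = 822067$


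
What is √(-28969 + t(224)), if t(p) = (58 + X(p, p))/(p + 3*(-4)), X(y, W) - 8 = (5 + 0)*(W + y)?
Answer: I*√325373466/106 ≈ 170.17*I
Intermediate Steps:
X(y, W) = 8 + 5*W + 5*y (X(y, W) = 8 + (5 + 0)*(W + y) = 8 + 5*(W + y) = 8 + (5*W + 5*y) = 8 + 5*W + 5*y)
t(p) = (66 + 10*p)/(-12 + p) (t(p) = (58 + (8 + 5*p + 5*p))/(p + 3*(-4)) = (58 + (8 + 10*p))/(p - 12) = (66 + 10*p)/(-12 + p))
√(-28969 + t(224)) = √(-28969 + 2*(33 + 5*224)/(-12 + 224)) = √(-28969 + 2*(33 + 1120)/212) = √(-28969 + 2*(1/212)*1153) = √(-28969 + 1153/106) = √(-3069561/106) = I*√325373466/106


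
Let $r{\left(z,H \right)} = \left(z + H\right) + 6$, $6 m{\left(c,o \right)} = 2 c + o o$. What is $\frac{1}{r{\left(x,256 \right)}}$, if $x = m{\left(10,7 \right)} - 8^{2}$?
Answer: $\frac{2}{419} \approx 0.0047733$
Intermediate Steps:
$m{\left(c,o \right)} = \frac{c}{3} + \frac{o^{2}}{6}$ ($m{\left(c,o \right)} = \frac{2 c + o o}{6} = \frac{2 c + o^{2}}{6} = \frac{o^{2} + 2 c}{6} = \frac{c}{3} + \frac{o^{2}}{6}$)
$x = - \frac{105}{2}$ ($x = \left(\frac{1}{3} \cdot 10 + \frac{7^{2}}{6}\right) - 8^{2} = \left(\frac{10}{3} + \frac{1}{6} \cdot 49\right) - 64 = \left(\frac{10}{3} + \frac{49}{6}\right) - 64 = \frac{23}{2} - 64 = - \frac{105}{2} \approx -52.5$)
$r{\left(z,H \right)} = 6 + H + z$ ($r{\left(z,H \right)} = \left(H + z\right) + 6 = 6 + H + z$)
$\frac{1}{r{\left(x,256 \right)}} = \frac{1}{6 + 256 - \frac{105}{2}} = \frac{1}{\frac{419}{2}} = \frac{2}{419}$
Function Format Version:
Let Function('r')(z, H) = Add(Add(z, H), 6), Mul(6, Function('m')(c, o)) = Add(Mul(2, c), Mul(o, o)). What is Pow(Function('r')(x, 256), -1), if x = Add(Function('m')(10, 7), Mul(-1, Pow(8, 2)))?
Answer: Rational(2, 419) ≈ 0.0047733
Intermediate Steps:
Function('m')(c, o) = Add(Mul(Rational(1, 3), c), Mul(Rational(1, 6), Pow(o, 2))) (Function('m')(c, o) = Mul(Rational(1, 6), Add(Mul(2, c), Mul(o, o))) = Mul(Rational(1, 6), Add(Mul(2, c), Pow(o, 2))) = Mul(Rational(1, 6), Add(Pow(o, 2), Mul(2, c))) = Add(Mul(Rational(1, 3), c), Mul(Rational(1, 6), Pow(o, 2))))
x = Rational(-105, 2) (x = Add(Add(Mul(Rational(1, 3), 10), Mul(Rational(1, 6), Pow(7, 2))), Mul(-1, Pow(8, 2))) = Add(Add(Rational(10, 3), Mul(Rational(1, 6), 49)), Mul(-1, 64)) = Add(Add(Rational(10, 3), Rational(49, 6)), -64) = Add(Rational(23, 2), -64) = Rational(-105, 2) ≈ -52.500)
Function('r')(z, H) = Add(6, H, z) (Function('r')(z, H) = Add(Add(H, z), 6) = Add(6, H, z))
Pow(Function('r')(x, 256), -1) = Pow(Add(6, 256, Rational(-105, 2)), -1) = Pow(Rational(419, 2), -1) = Rational(2, 419)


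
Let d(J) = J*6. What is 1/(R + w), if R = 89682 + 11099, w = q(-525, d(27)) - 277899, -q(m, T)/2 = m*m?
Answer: -1/728368 ≈ -1.3729e-6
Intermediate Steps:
d(J) = 6*J
q(m, T) = -2*m² (q(m, T) = -2*m*m = -2*m²)
w = -829149 (w = -2*(-525)² - 277899 = -2*275625 - 277899 = -551250 - 277899 = -829149)
R = 100781
1/(R + w) = 1/(100781 - 829149) = 1/(-728368) = -1/728368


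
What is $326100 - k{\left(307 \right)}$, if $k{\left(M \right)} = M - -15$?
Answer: $325778$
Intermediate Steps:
$k{\left(M \right)} = 15 + M$ ($k{\left(M \right)} = M + 15 = 15 + M$)
$326100 - k{\left(307 \right)} = 326100 - \left(15 + 307\right) = 326100 - 322 = 325778$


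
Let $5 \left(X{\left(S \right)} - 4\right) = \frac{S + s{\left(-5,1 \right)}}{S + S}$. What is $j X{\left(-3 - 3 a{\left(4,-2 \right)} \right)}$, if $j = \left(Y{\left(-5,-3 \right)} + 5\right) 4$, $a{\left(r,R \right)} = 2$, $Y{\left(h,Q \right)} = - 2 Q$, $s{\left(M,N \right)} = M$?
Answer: $\frac{8228}{45} \approx 182.84$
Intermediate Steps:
$X{\left(S \right)} = 4 + \frac{-5 + S}{10 S}$ ($X{\left(S \right)} = 4 + \frac{\left(S - 5\right) \frac{1}{S + S}}{5} = 4 + \frac{\left(-5 + S\right) \frac{1}{2 S}}{5} = 4 + \frac{\frac{1}{2} \frac{1}{S} \left(-5 + S\right)}{5} = 4 + \frac{-5 + S}{10 S}$)
$j = 44$ ($j = \left(\left(-2\right) \left(-3\right) + 5\right) 4 = \left(6 + 5\right) 4 = 11 \cdot 4 = 44$)
$j X{\left(-3 - 3 a{\left(4,-2 \right)} \right)} = 44 \frac{-5 + 41 \left(-3 - 6\right)}{10 \left(-3 - 6\right)} = 44 \frac{-5 + 41 \left(-9\right)}{10 \left(-9\right)} = 44 \cdot \frac{1}{10} \left(- \frac{1}{9}\right) \left(-5 - 369\right) = 44 \cdot \frac{1}{10} \left(- \frac{1}{9}\right) \left(-374\right) = 44 \cdot \frac{187}{45} = \frac{8228}{45}$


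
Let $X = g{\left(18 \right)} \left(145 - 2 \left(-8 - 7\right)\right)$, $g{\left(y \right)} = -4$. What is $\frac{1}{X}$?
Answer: $- \frac{1}{700} \approx -0.0014286$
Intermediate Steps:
$X = -700$ ($X = - 4 \left(145 - 2 \left(-8 - 7\right)\right) = - 4 \left(145 - -30\right) = - 4 \left(145 + 30\right) = \left(-4\right) 175 = -700$)
$\frac{1}{X} = \frac{1}{-700} = - \frac{1}{700}$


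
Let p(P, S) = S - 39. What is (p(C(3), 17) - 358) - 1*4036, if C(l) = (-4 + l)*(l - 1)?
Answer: -4416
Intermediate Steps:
C(l) = (-1 + l)*(-4 + l) (C(l) = (-4 + l)*(-1 + l) = (-1 + l)*(-4 + l))
p(P, S) = -39 + S
(p(C(3), 17) - 358) - 1*4036 = ((-39 + 17) - 358) - 1*4036 = (-22 - 358) - 4036 = -380 - 4036 = -4416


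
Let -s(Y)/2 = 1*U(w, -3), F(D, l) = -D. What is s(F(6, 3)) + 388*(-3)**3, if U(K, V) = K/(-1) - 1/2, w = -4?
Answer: -10483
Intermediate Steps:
U(K, V) = -1/2 - K (U(K, V) = K*(-1) - 1*1/2 = -K - 1/2 = -1/2 - K)
s(Y) = -7 (s(Y) = -2*(-1/2 - 1*(-4)) = -2*(-1/2 + 4) = -2*7/2 = -7)
s(F(6, 3)) + 388*(-3)**3 = -7 + 388*(-3)**3 = -7 + 388*(-27) = -7 - 10476 = -10483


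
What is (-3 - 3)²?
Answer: 36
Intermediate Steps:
(-3 - 3)² = (-6)² = 36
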